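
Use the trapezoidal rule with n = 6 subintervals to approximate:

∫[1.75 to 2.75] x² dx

f(x) = x²
a = 1.75, b = 2.75, n = 6
h = (b - a)/n = 0.166667

Trapezoidal rule: (h/2)[f(x₀) + 2f(x₁) + 2f(x₂) + ... + f(xₙ)]

x_0 = 1.7500, f(x_0) = 3.062500, coefficient = 1
x_1 = 1.9167, f(x_1) = 3.673611, coefficient = 2
x_2 = 2.0833, f(x_2) = 4.340278, coefficient = 2
x_3 = 2.2500, f(x_3) = 5.062500, coefficient = 2
x_4 = 2.4167, f(x_4) = 5.840278, coefficient = 2
x_5 = 2.5833, f(x_5) = 6.673611, coefficient = 2
x_6 = 2.7500, f(x_6) = 7.562500, coefficient = 1

I ≈ (0.166667/2) × 61.805556 = 5.150463
Exact value: 5.145833
Error: 0.004630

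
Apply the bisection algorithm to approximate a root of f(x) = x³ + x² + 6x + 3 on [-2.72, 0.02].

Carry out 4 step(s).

f(x) = x³ + x² + 6x + 3
Initial interval: [-2.72, 0.02]

Iteration 1:
  c_1 = (-2.720000 + 0.020000)/2 = -1.350000
  f(c_1) = f(-1.350000) = -5.737875
  f(a) × f(c) ≥ 0, new interval: [-1.350000, 0.020000]
Iteration 2:
  c_2 = (-1.350000 + 0.020000)/2 = -0.665000
  f(c_2) = f(-0.665000) = -0.841855
  f(a) × f(c) ≥ 0, new interval: [-0.665000, 0.020000]
Iteration 3:
  c_3 = (-0.665000 + 0.020000)/2 = -0.322500
  f(c_3) = f(-0.322500) = 1.135464
  f(a) × f(c) < 0, new interval: [-0.665000, -0.322500]
Iteration 4:
  c_4 = (-0.665000 + (-0.322500))/2 = -0.493750
  f(c_4) = f(-0.493750) = 0.160918
  f(a) × f(c) < 0, new interval: [-0.665000, -0.493750]

After 4 iteration(s), the approximation is c_4 = -0.493750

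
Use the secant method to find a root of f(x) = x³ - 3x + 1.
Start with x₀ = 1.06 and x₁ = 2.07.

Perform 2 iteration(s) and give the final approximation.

f(x) = x³ - 3x + 1
x₀ = 1.06, x₁ = 2.07

Secant formula: x_{n+1} = x_n - f(x_n)(x_n - x_{n-1})/(f(x_n) - f(x_{n-1}))

Iteration 1:
  f(1.060000) = -0.988984
  f(2.070000) = 3.659743
  x_2 = 2.070000 - 3.659743×(2.070000 - 1.060000)/(3.659743 - (-0.988984))
       = 1.274870
Iteration 2:
  f(2.070000) = 3.659743
  f(1.274870) = -0.752571
  x_3 = 1.274870 - (-0.752571)×(1.274870 - 2.070000)/(-0.752571 - 3.659743)
       = 1.410489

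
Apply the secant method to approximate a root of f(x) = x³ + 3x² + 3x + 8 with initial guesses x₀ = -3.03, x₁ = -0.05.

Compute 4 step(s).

f(x) = x³ + 3x² + 3x + 8
x₀ = -3.03, x₁ = -0.05

Secant formula: x_{n+1} = x_n - f(x_n)(x_n - x_{n-1})/(f(x_n) - f(x_{n-1}))

Iteration 1:
  f(-3.030000) = -1.365427
  f(-0.050000) = 7.857375
  x_2 = -0.050000 - 7.857375×(-0.050000 - (-3.030000))/(7.857375 - (-1.365427))
       = -2.588814
Iteration 2:
  f(-0.050000) = 7.857375
  f(-2.588814) = 2.989310
  x_3 = -2.588814 - 2.989310×(-2.588814 - (-0.050000))/(2.989310 - 7.857375)
       = -4.147812
Iteration 3:
  f(-2.588814) = 2.989310
  f(-4.147812) = -24.190782
  x_4 = -4.147812 - (-24.190782)×(-4.147812 - (-2.588814))/(-24.190782 - 2.989310)
       = -2.760275
Iteration 4:
  f(-4.147812) = -24.190782
  f(-2.760275) = 1.545668
  x_5 = -2.760275 - 1.545668×(-2.760275 - (-4.147812))/(1.545668 - (-24.190782))
       = -2.843607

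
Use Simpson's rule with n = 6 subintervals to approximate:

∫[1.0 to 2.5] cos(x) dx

f(x) = cos(x)
a = 1.0, b = 2.5, n = 6
h = (b - a)/n = 0.250000

Simpson's rule: (h/3)[f(x₀) + 4f(x₁) + 2f(x₂) + ... + f(xₙ)]

x_0 = 1.0000, f(x_0) = 0.540302, coefficient = 1
x_1 = 1.2500, f(x_1) = 0.315322, coefficient = 4
x_2 = 1.5000, f(x_2) = 0.070737, coefficient = 2
x_3 = 1.7500, f(x_3) = -0.178246, coefficient = 4
x_4 = 2.0000, f(x_4) = -0.416147, coefficient = 2
x_5 = 2.2500, f(x_5) = -0.628174, coefficient = 4
x_6 = 2.5000, f(x_6) = -0.801144, coefficient = 1

I ≈ (0.250000/3) × -2.916050 = -0.243004
Exact value: -0.242999
Error: 0.000005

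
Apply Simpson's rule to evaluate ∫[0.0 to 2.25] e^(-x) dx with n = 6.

f(x) = e^(-x)
a = 0.0, b = 2.25, n = 6
h = (b - a)/n = 0.375000

Simpson's rule: (h/3)[f(x₀) + 4f(x₁) + 2f(x₂) + ... + f(xₙ)]

x_0 = 0.0000, f(x_0) = 1.000000, coefficient = 1
x_1 = 0.3750, f(x_1) = 0.687289, coefficient = 4
x_2 = 0.7500, f(x_2) = 0.472367, coefficient = 2
x_3 = 1.1250, f(x_3) = 0.324652, coefficient = 4
x_4 = 1.5000, f(x_4) = 0.223130, coefficient = 2
x_5 = 1.8750, f(x_5) = 0.153355, coefficient = 4
x_6 = 2.2500, f(x_6) = 0.105399, coefficient = 1

I ≈ (0.375000/3) × 7.157580 = 0.894697
Exact value: 0.894601
Error: 0.000097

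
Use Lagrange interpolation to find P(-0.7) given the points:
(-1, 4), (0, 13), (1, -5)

Lagrange interpolation formula:
P(x) = Σ yᵢ × Lᵢ(x)
where Lᵢ(x) = Π_{j≠i} (x - xⱼ)/(xᵢ - xⱼ)

L_0(-0.7) = (-0.7 - 0)/(-1 - 0) × (-0.7 - 1)/(-1 - 1) = 0.595000
L_1(-0.7) = (-0.7 - (-1))/(0 - (-1)) × (-0.7 - 1)/(0 - 1) = 0.510000
L_2(-0.7) = (-0.7 - (-1))/(1 - (-1)) × (-0.7 - 0)/(1 - 0) = -0.105000

P(-0.7) = 4×L_0(-0.7) + 13×L_1(-0.7) + (-5)×L_2(-0.7)
P(-0.7) = 9.535000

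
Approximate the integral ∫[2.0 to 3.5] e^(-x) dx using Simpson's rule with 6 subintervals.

f(x) = e^(-x)
a = 2.0, b = 3.5, n = 6
h = (b - a)/n = 0.250000

Simpson's rule: (h/3)[f(x₀) + 4f(x₁) + 2f(x₂) + ... + f(xₙ)]

x_0 = 2.0000, f(x_0) = 0.135335, coefficient = 1
x_1 = 2.2500, f(x_1) = 0.105399, coefficient = 4
x_2 = 2.5000, f(x_2) = 0.082085, coefficient = 2
x_3 = 2.7500, f(x_3) = 0.063928, coefficient = 4
x_4 = 3.0000, f(x_4) = 0.049787, coefficient = 2
x_5 = 3.2500, f(x_5) = 0.038774, coefficient = 4
x_6 = 3.5000, f(x_6) = 0.030197, coefficient = 1

I ≈ (0.250000/3) × 1.261682 = 0.105140
Exact value: 0.105138
Error: 0.000002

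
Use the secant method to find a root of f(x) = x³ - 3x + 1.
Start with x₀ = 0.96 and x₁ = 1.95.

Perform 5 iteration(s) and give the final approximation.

f(x) = x³ - 3x + 1
x₀ = 0.96, x₁ = 1.95

Secant formula: x_{n+1} = x_n - f(x_n)(x_n - x_{n-1})/(f(x_n) - f(x_{n-1}))

Iteration 1:
  f(0.960000) = -0.995264
  f(1.950000) = 2.564875
  x_2 = 1.950000 - 2.564875×(1.950000 - 0.960000)/(2.564875 - (-0.995264))
       = 1.236762
Iteration 2:
  f(1.950000) = 2.564875
  f(1.236762) = -0.818559
  x_3 = 1.236762 - (-0.818559)×(1.236762 - 1.950000)/(-0.818559 - 2.564875)
       = 1.409317
Iteration 3:
  f(1.236762) = -0.818559
  f(1.409317) = -0.428802
  x_4 = 1.409317 - (-0.428802)×(1.409317 - 1.236762)/(-0.428802 - (-0.818559))
       = 1.599158
Iteration 4:
  f(1.409317) = -0.428802
  f(1.599158) = 0.292062
  x_5 = 1.599158 - 0.292062×(1.599158 - 1.409317)/(0.292062 - (-0.428802))
       = 1.522243
Iteration 5:
  f(1.599158) = 0.292062
  f(1.522243) = -0.039353
  x_6 = 1.522243 - (-0.039353)×(1.522243 - 1.599158)/(-0.039353 - 0.292062)
       = 1.531376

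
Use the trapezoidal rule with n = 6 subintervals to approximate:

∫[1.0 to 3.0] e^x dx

f(x) = e^x
a = 1.0, b = 3.0, n = 6
h = (b - a)/n = 0.333333

Trapezoidal rule: (h/2)[f(x₀) + 2f(x₁) + 2f(x₂) + ... + f(xₙ)]

x_0 = 1.0000, f(x_0) = 2.718282, coefficient = 1
x_1 = 1.3333, f(x_1) = 3.793668, coefficient = 2
x_2 = 1.6667, f(x_2) = 5.294490, coefficient = 2
x_3 = 2.0000, f(x_3) = 7.389056, coefficient = 2
x_4 = 2.3333, f(x_4) = 10.312259, coefficient = 2
x_5 = 2.6667, f(x_5) = 14.391916, coefficient = 2
x_6 = 3.0000, f(x_6) = 20.085537, coefficient = 1

I ≈ (0.333333/2) × 105.166596 = 17.527766
Exact value: 17.367255
Error: 0.160511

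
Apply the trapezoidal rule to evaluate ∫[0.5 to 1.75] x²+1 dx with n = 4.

f(x) = x²+1
a = 0.5, b = 1.75, n = 4
h = (b - a)/n = 0.312500

Trapezoidal rule: (h/2)[f(x₀) + 2f(x₁) + 2f(x₂) + ... + f(xₙ)]

x_0 = 0.5000, f(x_0) = 1.250000, coefficient = 1
x_1 = 0.8125, f(x_1) = 1.660156, coefficient = 2
x_2 = 1.1250, f(x_2) = 2.265625, coefficient = 2
x_3 = 1.4375, f(x_3) = 3.066406, coefficient = 2
x_4 = 1.7500, f(x_4) = 4.062500, coefficient = 1

I ≈ (0.312500/2) × 19.296875 = 3.015137
Exact value: 2.994792
Error: 0.020345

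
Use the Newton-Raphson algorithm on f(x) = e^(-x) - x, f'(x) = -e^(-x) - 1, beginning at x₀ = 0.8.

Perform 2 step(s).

f(x) = e^(-x) - x
f'(x) = -e^(-x) - 1
x₀ = 0.8

Newton-Raphson formula: x_{n+1} = x_n - f(x_n)/f'(x_n)

Iteration 1:
  f(0.800000) = -0.350671
  f'(0.800000) = -1.449329
  x_1 = 0.800000 - (-0.350671)/(-1.449329) = 0.558046
Iteration 2:
  f(0.558046) = 0.014280
  f'(0.558046) = -1.572326
  x_2 = 0.558046 - 0.014280/(-1.572326) = 0.567128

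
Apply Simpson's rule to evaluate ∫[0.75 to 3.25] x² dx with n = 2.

f(x) = x²
a = 0.75, b = 3.25, n = 2
h = (b - a)/n = 1.250000

Simpson's rule: (h/3)[f(x₀) + 4f(x₁) + 2f(x₂) + ... + f(xₙ)]

x_0 = 0.7500, f(x_0) = 0.562500, coefficient = 1
x_1 = 2.0000, f(x_1) = 4.000000, coefficient = 4
x_2 = 3.2500, f(x_2) = 10.562500, coefficient = 1

I ≈ (1.250000/3) × 27.125000 = 11.302083
Exact value: 11.302083
Error: 0.000000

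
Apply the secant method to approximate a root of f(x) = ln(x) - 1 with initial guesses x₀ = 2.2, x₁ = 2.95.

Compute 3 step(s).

f(x) = ln(x) - 1
x₀ = 2.2, x₁ = 2.95

Secant formula: x_{n+1} = x_n - f(x_n)(x_n - x_{n-1})/(f(x_n) - f(x_{n-1}))

Iteration 1:
  f(2.200000) = -0.211543
  f(2.950000) = 0.081805
  x_2 = 2.950000 - 0.081805×(2.950000 - 2.200000)/(0.081805 - (-0.211543))
       = 2.740849
Iteration 2:
  f(2.950000) = 0.081805
  f(2.740849) = 0.008268
  x_3 = 2.740849 - 0.008268×(2.740849 - 2.950000)/(0.008268 - 0.081805)
       = 2.717334
Iteration 3:
  f(2.740849) = 0.008268
  f(2.717334) = -0.000349
  x_4 = 2.717334 - (-0.000349)×(2.717334 - 2.740849)/(-0.000349 - 0.008268)
       = 2.718286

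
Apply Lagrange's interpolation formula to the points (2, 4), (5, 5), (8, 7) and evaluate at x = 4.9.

Lagrange interpolation formula:
P(x) = Σ yᵢ × Lᵢ(x)
where Lᵢ(x) = Π_{j≠i} (x - xⱼ)/(xᵢ - xⱼ)

L_0(4.9) = (4.9 - 5)/(2 - 5) × (4.9 - 8)/(2 - 8) = 0.017222
L_1(4.9) = (4.9 - 2)/(5 - 2) × (4.9 - 8)/(5 - 8) = 0.998889
L_2(4.9) = (4.9 - 2)/(8 - 2) × (4.9 - 5)/(8 - 5) = -0.016111

P(4.9) = 4×L_0(4.9) + 5×L_1(4.9) + 7×L_2(4.9)
P(4.9) = 4.950556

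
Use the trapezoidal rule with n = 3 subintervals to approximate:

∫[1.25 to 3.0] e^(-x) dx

f(x) = e^(-x)
a = 1.25, b = 3.0, n = 3
h = (b - a)/n = 0.583333

Trapezoidal rule: (h/2)[f(x₀) + 2f(x₁) + 2f(x₂) + ... + f(xₙ)]

x_0 = 1.2500, f(x_0) = 0.286505, coefficient = 1
x_1 = 1.8333, f(x_1) = 0.159880, coefficient = 2
x_2 = 2.4167, f(x_2) = 0.089219, coefficient = 2
x_3 = 3.0000, f(x_3) = 0.049787, coefficient = 1

I ≈ (0.583333/2) × 0.834488 = 0.243392
Exact value: 0.236718
Error: 0.006675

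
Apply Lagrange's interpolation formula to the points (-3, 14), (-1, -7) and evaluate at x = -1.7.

Lagrange interpolation formula:
P(x) = Σ yᵢ × Lᵢ(x)
where Lᵢ(x) = Π_{j≠i} (x - xⱼ)/(xᵢ - xⱼ)

L_0(-1.7) = (-1.7 - (-1))/(-3 - (-1)) = 0.350000
L_1(-1.7) = (-1.7 - (-3))/(-1 - (-3)) = 0.650000

P(-1.7) = 14×L_0(-1.7) + (-7)×L_1(-1.7)
P(-1.7) = 0.350000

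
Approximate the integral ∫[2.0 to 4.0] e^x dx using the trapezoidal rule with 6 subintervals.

f(x) = e^x
a = 2.0, b = 4.0, n = 6
h = (b - a)/n = 0.333333

Trapezoidal rule: (h/2)[f(x₀) + 2f(x₁) + 2f(x₂) + ... + f(xₙ)]

x_0 = 2.0000, f(x_0) = 7.389056, coefficient = 1
x_1 = 2.3333, f(x_1) = 10.312259, coefficient = 2
x_2 = 2.6667, f(x_2) = 14.391916, coefficient = 2
x_3 = 3.0000, f(x_3) = 20.085537, coefficient = 2
x_4 = 3.3333, f(x_4) = 28.031625, coefficient = 2
x_5 = 3.6667, f(x_5) = 39.121284, coefficient = 2
x_6 = 4.0000, f(x_6) = 54.598150, coefficient = 1

I ≈ (0.333333/2) × 285.872447 = 47.645408
Exact value: 47.209094
Error: 0.436314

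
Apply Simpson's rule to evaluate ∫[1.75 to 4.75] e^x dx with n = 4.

f(x) = e^x
a = 1.75, b = 4.75, n = 4
h = (b - a)/n = 0.750000

Simpson's rule: (h/3)[f(x₀) + 4f(x₁) + 2f(x₂) + ... + f(xₙ)]

x_0 = 1.7500, f(x_0) = 5.754603, coefficient = 1
x_1 = 2.5000, f(x_1) = 12.182494, coefficient = 4
x_2 = 3.2500, f(x_2) = 25.790340, coefficient = 2
x_3 = 4.0000, f(x_3) = 54.598150, coefficient = 4
x_4 = 4.7500, f(x_4) = 115.584285, coefficient = 1

I ≈ (0.750000/3) × 440.042143 = 110.010536
Exact value: 109.829682
Error: 0.180854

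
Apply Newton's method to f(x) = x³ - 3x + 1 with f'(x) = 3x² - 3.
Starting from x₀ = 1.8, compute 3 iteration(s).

f(x) = x³ - 3x + 1
f'(x) = 3x² - 3
x₀ = 1.8

Newton-Raphson formula: x_{n+1} = x_n - f(x_n)/f'(x_n)

Iteration 1:
  f(1.800000) = 1.432000
  f'(1.800000) = 6.720000
  x_1 = 1.800000 - 1.432000/6.720000 = 1.586905
Iteration 2:
  f(1.586905) = 0.235535
  f'(1.586905) = 4.554800
  x_2 = 1.586905 - 0.235535/4.554800 = 1.535193
Iteration 3:
  f(1.535193) = 0.012592
  f'(1.535193) = 4.070456
  x_3 = 1.535193 - 0.012592/4.070456 = 1.532100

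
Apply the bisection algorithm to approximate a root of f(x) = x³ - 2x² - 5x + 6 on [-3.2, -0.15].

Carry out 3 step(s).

f(x) = x³ - 2x² - 5x + 6
Initial interval: [-3.2, -0.15]

Iteration 1:
  c_1 = (-3.200000 + (-0.150000))/2 = -1.675000
  f(c_1) = f(-1.675000) = 4.064328
  f(a) × f(c) < 0, new interval: [-3.200000, -1.675000]
Iteration 2:
  c_2 = (-3.200000 + (-1.675000))/2 = -2.437500
  f(c_2) = f(-2.437500) = -8.177490
  f(a) × f(c) ≥ 0, new interval: [-2.437500, -1.675000]
Iteration 3:
  c_3 = (-2.437500 + (-1.675000))/2 = -2.056250
  f(c_3) = f(-2.056250) = -0.869240
  f(a) × f(c) ≥ 0, new interval: [-2.056250, -1.675000]

After 3 iteration(s), the approximation is c_3 = -2.056250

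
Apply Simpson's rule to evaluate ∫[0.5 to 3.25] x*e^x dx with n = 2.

f(x) = x*e^x
a = 0.5, b = 3.25, n = 2
h = (b - a)/n = 1.375000

Simpson's rule: (h/3)[f(x₀) + 4f(x₁) + 2f(x₂) + ... + f(xₙ)]

x_0 = 0.5000, f(x_0) = 0.824361, coefficient = 1
x_1 = 1.8750, f(x_1) = 12.226536, coefficient = 4
x_2 = 3.2500, f(x_2) = 83.818605, coefficient = 1

I ≈ (1.375000/3) × 133.549109 = 61.210008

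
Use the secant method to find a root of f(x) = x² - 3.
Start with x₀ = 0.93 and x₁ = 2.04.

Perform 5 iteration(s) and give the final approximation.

f(x) = x² - 3
x₀ = 0.93, x₁ = 2.04

Secant formula: x_{n+1} = x_n - f(x_n)(x_n - x_{n-1})/(f(x_n) - f(x_{n-1}))

Iteration 1:
  f(0.930000) = -2.135100
  f(2.040000) = 1.161600
  x_2 = 2.040000 - 1.161600×(2.040000 - 0.930000)/(1.161600 - (-2.135100))
       = 1.648889
Iteration 2:
  f(2.040000) = 1.161600
  f(1.648889) = -0.281165
  x_3 = 1.648889 - (-0.281165)×(1.648889 - 2.040000)/(-0.281165 - 1.161600)
       = 1.725108
Iteration 3:
  f(1.648889) = -0.281165
  f(1.725108) = -0.024001
  x_4 = 1.725108 - (-0.024001)×(1.725108 - 1.648889)/(-0.024001 - (-0.281165))
       = 1.732222
Iteration 4:
  f(1.725108) = -0.024001
  f(1.732222) = 0.000593
  x_5 = 1.732222 - 0.000593×(1.732222 - 1.725108)/(0.000593 - (-0.024001))
       = 1.732050
Iteration 5:
  f(1.732222) = 0.000593
  f(1.732050) = -0.000001
  x_6 = 1.732050 - (-0.000001)×(1.732050 - 1.732222)/(-0.000001 - 0.000593)
       = 1.732051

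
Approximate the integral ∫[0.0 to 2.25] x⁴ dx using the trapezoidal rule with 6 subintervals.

f(x) = x⁴
a = 0.0, b = 2.25, n = 6
h = (b - a)/n = 0.375000

Trapezoidal rule: (h/2)[f(x₀) + 2f(x₁) + 2f(x₂) + ... + f(xₙ)]

x_0 = 0.0000, f(x_0) = 0.000000, coefficient = 1
x_1 = 0.3750, f(x_1) = 0.019775, coefficient = 2
x_2 = 0.7500, f(x_2) = 0.316406, coefficient = 2
x_3 = 1.1250, f(x_3) = 1.601807, coefficient = 2
x_4 = 1.5000, f(x_4) = 5.062500, coefficient = 2
x_5 = 1.8750, f(x_5) = 12.359619, coefficient = 2
x_6 = 2.2500, f(x_6) = 25.628906, coefficient = 1

I ≈ (0.375000/2) × 64.349121 = 12.065460
Exact value: 11.533008
Error: 0.532452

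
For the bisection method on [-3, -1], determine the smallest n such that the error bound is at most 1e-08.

We need (b-a)/2^n ≤ 1e-08
(-1 - (-3))/2^n ≤ 1e-08
2/2^n ≤ 1e-08
2^n ≥ 200000000
n ≥ log₂(200000000) = 27.58
n ≥ 28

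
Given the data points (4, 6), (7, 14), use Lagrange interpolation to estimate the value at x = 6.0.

Lagrange interpolation formula:
P(x) = Σ yᵢ × Lᵢ(x)
where Lᵢ(x) = Π_{j≠i} (x - xⱼ)/(xᵢ - xⱼ)

L_0(6.0) = (6.0 - 7)/(4 - 7) = 0.333333
L_1(6.0) = (6.0 - 4)/(7 - 4) = 0.666667

P(6.0) = 6×L_0(6.0) + 14×L_1(6.0)
P(6.0) = 11.333333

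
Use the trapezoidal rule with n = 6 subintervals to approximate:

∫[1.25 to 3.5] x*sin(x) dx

f(x) = x*sin(x)
a = 1.25, b = 3.5, n = 6
h = (b - a)/n = 0.375000

Trapezoidal rule: (h/2)[f(x₀) + 2f(x₁) + 2f(x₂) + ... + f(xₙ)]

x_0 = 1.2500, f(x_0) = 1.186231, coefficient = 1
x_1 = 1.6250, f(x_1) = 1.622613, coefficient = 2
x_2 = 2.0000, f(x_2) = 1.818595, coefficient = 2
x_3 = 2.3750, f(x_3) = 1.647502, coefficient = 2
x_4 = 2.7500, f(x_4) = 1.049568, coefficient = 2
x_5 = 3.1250, f(x_5) = 0.051850, coefficient = 2
x_6 = 3.5000, f(x_6) = -1.227741, coefficient = 1

I ≈ (0.375000/2) × 12.338745 = 2.313515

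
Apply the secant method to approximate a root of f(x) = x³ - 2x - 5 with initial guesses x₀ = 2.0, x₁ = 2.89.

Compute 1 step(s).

f(x) = x³ - 2x - 5
x₀ = 2.0, x₁ = 2.89

Secant formula: x_{n+1} = x_n - f(x_n)(x_n - x_{n-1})/(f(x_n) - f(x_{n-1}))

Iteration 1:
  f(2.000000) = -1.000000
  f(2.890000) = 13.357569
  x_2 = 2.890000 - 13.357569×(2.890000 - 2.000000)/(13.357569 - (-1.000000))
       = 2.061988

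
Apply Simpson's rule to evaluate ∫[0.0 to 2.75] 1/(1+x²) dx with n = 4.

f(x) = 1/(1+x²)
a = 0.0, b = 2.75, n = 4
h = (b - a)/n = 0.687500

Simpson's rule: (h/3)[f(x₀) + 4f(x₁) + 2f(x₂) + ... + f(xₙ)]

x_0 = 0.0000, f(x_0) = 1.000000, coefficient = 1
x_1 = 0.6875, f(x_1) = 0.679045, coefficient = 4
x_2 = 1.3750, f(x_2) = 0.345946, coefficient = 2
x_3 = 2.0625, f(x_3) = 0.190335, coefficient = 4
x_4 = 2.7500, f(x_4) = 0.116788, coefficient = 1

I ≈ (0.687500/3) × 5.286199 = 1.211421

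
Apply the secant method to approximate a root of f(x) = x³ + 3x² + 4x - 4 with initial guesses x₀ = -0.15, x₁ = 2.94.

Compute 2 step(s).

f(x) = x³ + 3x² + 4x - 4
x₀ = -0.15, x₁ = 2.94

Secant formula: x_{n+1} = x_n - f(x_n)(x_n - x_{n-1})/(f(x_n) - f(x_{n-1}))

Iteration 1:
  f(-0.150000) = -4.535875
  f(2.940000) = 59.102984
  x_2 = 2.940000 - 59.102984×(2.940000 - (-0.150000))/(59.102984 - (-4.535875))
       = 0.070240
Iteration 2:
  f(2.940000) = 59.102984
  f(0.070240) = -3.703890
  x_3 = 0.070240 - (-3.703890)×(0.070240 - 2.940000)/(-3.703890 - 59.102984)
       = 0.239478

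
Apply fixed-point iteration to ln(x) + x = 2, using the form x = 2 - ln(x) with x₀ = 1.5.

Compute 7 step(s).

Equation: ln(x) + x = 2
Fixed-point form: x = 2 - ln(x)
x₀ = 1.5

x_1 = g(1.500000) = 1.594535
x_2 = g(1.594535) = 1.533418
x_3 = g(1.533418) = 1.572501
x_4 = g(1.572501) = 1.547333
x_5 = g(1.547333) = 1.563467
x_6 = g(1.563467) = 1.553094
x_7 = g(1.553094) = 1.559751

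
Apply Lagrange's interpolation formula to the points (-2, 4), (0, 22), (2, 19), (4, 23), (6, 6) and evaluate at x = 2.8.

Lagrange interpolation formula:
P(x) = Σ yᵢ × Lᵢ(x)
where Lᵢ(x) = Π_{j≠i} (x - xⱼ)/(xᵢ - xⱼ)

L_0(2.8) = (2.8 - 0)/(-2 - 0) × (2.8 - 2)/(-2 - 2) × (2.8 - 4)/(-2 - 4) × (2.8 - 6)/(-2 - 6) = 0.022400
L_1(2.8) = (2.8 - (-2))/(0 - (-2)) × (2.8 - 2)/(0 - 2) × (2.8 - 4)/(0 - 4) × (2.8 - 6)/(0 - 6) = -0.153600
L_2(2.8) = (2.8 - (-2))/(2 - (-2)) × (2.8 - 0)/(2 - 0) × (2.8 - 4)/(2 - 4) × (2.8 - 6)/(2 - 6) = 0.806400
L_3(2.8) = (2.8 - (-2))/(4 - (-2)) × (2.8 - 0)/(4 - 0) × (2.8 - 2)/(4 - 2) × (2.8 - 6)/(4 - 6) = 0.358400
L_4(2.8) = (2.8 - (-2))/(6 - (-2)) × (2.8 - 0)/(6 - 0) × (2.8 - 2)/(6 - 2) × (2.8 - 4)/(6 - 4) = -0.033600

P(2.8) = 4×L_0(2.8) + 22×L_1(2.8) + 19×L_2(2.8) + 23×L_3(2.8) + 6×L_4(2.8)
P(2.8) = 20.073600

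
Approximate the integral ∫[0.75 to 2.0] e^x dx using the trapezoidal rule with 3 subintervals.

f(x) = e^x
a = 0.75, b = 2.0, n = 3
h = (b - a)/n = 0.416667

Trapezoidal rule: (h/2)[f(x₀) + 2f(x₁) + 2f(x₂) + ... + f(xₙ)]

x_0 = 0.7500, f(x_0) = 2.117000, coefficient = 1
x_1 = 1.1667, f(x_1) = 3.211271, coefficient = 2
x_2 = 1.5833, f(x_2) = 4.871166, coefficient = 2
x_3 = 2.0000, f(x_3) = 7.389056, coefficient = 1

I ≈ (0.416667/2) × 25.670929 = 5.348110
Exact value: 5.272056
Error: 0.076054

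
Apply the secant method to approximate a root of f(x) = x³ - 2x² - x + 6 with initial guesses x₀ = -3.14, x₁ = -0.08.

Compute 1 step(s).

f(x) = x³ - 2x² - x + 6
x₀ = -3.14, x₁ = -0.08

Secant formula: x_{n+1} = x_n - f(x_n)(x_n - x_{n-1})/(f(x_n) - f(x_{n-1}))

Iteration 1:
  f(-3.140000) = -41.538344
  f(-0.080000) = 6.066688
  x_2 = -0.080000 - 6.066688×(-0.080000 - (-3.140000))/(6.066688 - (-41.538344))
       = -0.469960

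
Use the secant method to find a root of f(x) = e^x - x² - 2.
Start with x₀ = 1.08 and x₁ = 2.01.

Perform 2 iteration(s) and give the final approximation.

f(x) = e^x - x² - 2
x₀ = 1.08, x₁ = 2.01

Secant formula: x_{n+1} = x_n - f(x_n)(x_n - x_{n-1})/(f(x_n) - f(x_{n-1}))

Iteration 1:
  f(1.080000) = -0.221720
  f(2.010000) = 1.423217
  x_2 = 2.010000 - 1.423217×(2.010000 - 1.080000)/(1.423217 - (-0.221720))
       = 1.205354
Iteration 2:
  f(2.010000) = 1.423217
  f(1.205354) = -0.114937
  x_3 = 1.205354 - (-0.114937)×(1.205354 - 2.010000)/(-0.114937 - 1.423217)
       = 1.265481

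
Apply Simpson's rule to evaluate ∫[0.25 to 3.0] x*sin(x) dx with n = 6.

f(x) = x*sin(x)
a = 0.25, b = 3.0, n = 6
h = (b - a)/n = 0.458333

Simpson's rule: (h/3)[f(x₀) + 4f(x₁) + 2f(x₂) + ... + f(xₙ)]

x_0 = 0.2500, f(x_0) = 0.061851, coefficient = 1
x_1 = 0.7083, f(x_1) = 0.460820, coefficient = 4
x_2 = 1.1667, f(x_2) = 1.072686, coefficient = 2
x_3 = 1.6250, f(x_3) = 1.622613, coefficient = 4
x_4 = 2.0833, f(x_4) = 1.815632, coefficient = 2
x_5 = 2.5417, f(x_5) = 1.434978, coefficient = 4
x_6 = 3.0000, f(x_6) = 0.423360, coefficient = 1

I ≈ (0.458333/3) × 20.335489 = 3.106811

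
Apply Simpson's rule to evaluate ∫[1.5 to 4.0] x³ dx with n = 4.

f(x) = x³
a = 1.5, b = 4.0, n = 4
h = (b - a)/n = 0.625000

Simpson's rule: (h/3)[f(x₀) + 4f(x₁) + 2f(x₂) + ... + f(xₙ)]

x_0 = 1.5000, f(x_0) = 3.375000, coefficient = 1
x_1 = 2.1250, f(x_1) = 9.595703, coefficient = 4
x_2 = 2.7500, f(x_2) = 20.796875, coefficient = 2
x_3 = 3.3750, f(x_3) = 38.443359, coefficient = 4
x_4 = 4.0000, f(x_4) = 64.000000, coefficient = 1

I ≈ (0.625000/3) × 301.125000 = 62.734375
Exact value: 62.734375
Error: 0.000000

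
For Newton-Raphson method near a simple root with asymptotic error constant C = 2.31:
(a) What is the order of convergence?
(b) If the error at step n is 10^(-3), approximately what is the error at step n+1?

(a) Newton-Raphson has quadratic (order 2) convergence near simple roots.
    This means |e_{n+1}| ≈ C|e_n|².

(b) With |e_n| = 10^(-3) and C = 2.31:
    |e_{n+1}| ≈ 2.31 × (10^(-3))² = 2.31 × 10^(-6)

(a) 2 (quadratic); (b) |e_{n+1}| ≈ 2.310e-06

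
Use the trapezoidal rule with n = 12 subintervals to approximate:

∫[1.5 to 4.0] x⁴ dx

f(x) = x⁴
a = 1.5, b = 4.0, n = 12
h = (b - a)/n = 0.208333

Trapezoidal rule: (h/2)[f(x₀) + 2f(x₁) + 2f(x₂) + ... + f(xₙ)]

x_0 = 1.5000, f(x_0) = 5.062500, coefficient = 1
x_1 = 1.7083, f(x_1) = 8.517075, coefficient = 2
x_2 = 1.9167, f(x_2) = 13.495419, coefficient = 2
x_3 = 2.1250, f(x_3) = 20.390869, coefficient = 2
x_4 = 2.3333, f(x_4) = 29.641975, coefficient = 2
x_5 = 2.5417, f(x_5) = 41.732497, coefficient = 2
x_6 = 2.7500, f(x_6) = 57.191406, coefficient = 2
x_7 = 2.9583, f(x_7) = 76.592885, coefficient = 2
x_8 = 3.1667, f(x_8) = 100.556327, coefficient = 2
x_9 = 3.3750, f(x_9) = 129.746338, coefficient = 2
x_10 = 3.5833, f(x_10) = 164.872733, coefficient = 2
x_11 = 3.7917, f(x_11) = 206.690541, coefficient = 2
x_12 = 4.0000, f(x_12) = 256.000000, coefficient = 1

I ≈ (0.208333/2) × 1959.918632 = 204.158191
Exact value: 203.281250
Error: 0.876941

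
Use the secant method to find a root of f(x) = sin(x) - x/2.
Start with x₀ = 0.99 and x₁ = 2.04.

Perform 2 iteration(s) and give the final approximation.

f(x) = sin(x) - x/2
x₀ = 0.99, x₁ = 2.04

Secant formula: x_{n+1} = x_n - f(x_n)(x_n - x_{n-1})/(f(x_n) - f(x_{n-1}))

Iteration 1:
  f(0.990000) = 0.341026
  f(2.040000) = -0.128071
  x_2 = 2.040000 - (-0.128071)×(2.040000 - 0.990000)/(-0.128071 - 0.341026)
       = 1.753333
Iteration 2:
  f(2.040000) = -0.128071
  f(1.753333) = 0.106720
  x_3 = 1.753333 - 0.106720×(1.753333 - 2.040000)/(0.106720 - (-0.128071))
       = 1.883632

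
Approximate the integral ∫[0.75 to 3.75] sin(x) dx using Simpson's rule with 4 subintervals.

f(x) = sin(x)
a = 0.75, b = 3.75, n = 4
h = (b - a)/n = 0.750000

Simpson's rule: (h/3)[f(x₀) + 4f(x₁) + 2f(x₂) + ... + f(xₙ)]

x_0 = 0.7500, f(x_0) = 0.681639, coefficient = 1
x_1 = 1.5000, f(x_1) = 0.997495, coefficient = 4
x_2 = 2.2500, f(x_2) = 0.778073, coefficient = 2
x_3 = 3.0000, f(x_3) = 0.141120, coefficient = 4
x_4 = 3.7500, f(x_4) = -0.571561, coefficient = 1

I ≈ (0.750000/3) × 6.220684 = 1.555171
Exact value: 1.552248
Error: 0.002923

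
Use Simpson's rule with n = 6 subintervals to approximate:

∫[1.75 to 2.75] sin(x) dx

f(x) = sin(x)
a = 1.75, b = 2.75, n = 6
h = (b - a)/n = 0.166667

Simpson's rule: (h/3)[f(x₀) + 4f(x₁) + 2f(x₂) + ... + f(xₙ)]

x_0 = 1.7500, f(x_0) = 0.983986, coefficient = 1
x_1 = 1.9167, f(x_1) = 0.940781, coefficient = 4
x_2 = 2.0833, f(x_2) = 0.871503, coefficient = 2
x_3 = 2.2500, f(x_3) = 0.778073, coefficient = 4
x_4 = 2.4167, f(x_4) = 0.663080, coefficient = 2
x_5 = 2.5833, f(x_5) = 0.529711, coefficient = 4
x_6 = 2.7500, f(x_6) = 0.381661, coefficient = 1

I ≈ (0.166667/3) × 13.429072 = 0.746060
Exact value: 0.746056
Error: 0.000003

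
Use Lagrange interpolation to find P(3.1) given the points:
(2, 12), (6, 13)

Lagrange interpolation formula:
P(x) = Σ yᵢ × Lᵢ(x)
where Lᵢ(x) = Π_{j≠i} (x - xⱼ)/(xᵢ - xⱼ)

L_0(3.1) = (3.1 - 6)/(2 - 6) = 0.725000
L_1(3.1) = (3.1 - 2)/(6 - 2) = 0.275000

P(3.1) = 12×L_0(3.1) + 13×L_1(3.1)
P(3.1) = 12.275000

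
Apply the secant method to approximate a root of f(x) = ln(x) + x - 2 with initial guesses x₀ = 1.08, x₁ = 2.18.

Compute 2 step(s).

f(x) = ln(x) + x - 2
x₀ = 1.08, x₁ = 2.18

Secant formula: x_{n+1} = x_n - f(x_n)(x_n - x_{n-1})/(f(x_n) - f(x_{n-1}))

Iteration 1:
  f(1.080000) = -0.843039
  f(2.180000) = 0.959325
  x_2 = 2.180000 - 0.959325×(2.180000 - 1.080000)/(0.959325 - (-0.843039))
       = 1.594515
Iteration 2:
  f(2.180000) = 0.959325
  f(1.594515) = 0.061084
  x_3 = 1.594515 - 0.061084×(1.594515 - 2.180000)/(0.061084 - 0.959325)
       = 1.554699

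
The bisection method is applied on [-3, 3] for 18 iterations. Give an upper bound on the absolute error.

Bisection error bound: |error| ≤ (b-a)/2^n
|error| ≤ (3 - (-3))/2^18 = 6/2^18
|error| ≤ 0.0000228882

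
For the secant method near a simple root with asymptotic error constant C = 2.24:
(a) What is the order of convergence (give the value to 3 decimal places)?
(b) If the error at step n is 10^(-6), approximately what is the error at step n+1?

(a) Secant method has superlinear convergence with order φ = (1+√5)/2 ≈ 1.618.
    This means |e_{n+1}| ≈ C|e_n|^1.618.

(b) With |e_n| = 10^(-6) and C = 2.24:
    |e_{n+1}| ≈ 2.24 × (10^(-6))^1.618 = 2.24 × 10^(-9.71)

(a) ≈ 1.618 (golden ratio); (b) |e_{n+1}| ≈ 4.386e-10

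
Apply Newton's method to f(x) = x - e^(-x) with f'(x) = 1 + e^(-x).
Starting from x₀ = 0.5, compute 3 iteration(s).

f(x) = x - e^(-x)
f'(x) = 1 + e^(-x)
x₀ = 0.5

Newton-Raphson formula: x_{n+1} = x_n - f(x_n)/f'(x_n)

Iteration 1:
  f(0.500000) = -0.106531
  f'(0.500000) = 1.606531
  x_1 = 0.500000 - (-0.106531)/1.606531 = 0.566311
Iteration 2:
  f(0.566311) = -0.001305
  f'(0.566311) = 1.567616
  x_2 = 0.566311 - (-0.001305)/1.567616 = 0.567143
Iteration 3:
  f(0.567143) = 0.000000
  f'(0.567143) = 1.567143
  x_3 = 0.567143 - 0.000000/1.567143 = 0.567143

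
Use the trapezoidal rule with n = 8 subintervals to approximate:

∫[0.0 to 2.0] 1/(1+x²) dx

f(x) = 1/(1+x²)
a = 0.0, b = 2.0, n = 8
h = (b - a)/n = 0.250000

Trapezoidal rule: (h/2)[f(x₀) + 2f(x₁) + 2f(x₂) + ... + f(xₙ)]

x_0 = 0.0000, f(x_0) = 1.000000, coefficient = 1
x_1 = 0.2500, f(x_1) = 0.941176, coefficient = 2
x_2 = 0.5000, f(x_2) = 0.800000, coefficient = 2
x_3 = 0.7500, f(x_3) = 0.640000, coefficient = 2
x_4 = 1.0000, f(x_4) = 0.500000, coefficient = 2
x_5 = 1.2500, f(x_5) = 0.390244, coefficient = 2
x_6 = 1.5000, f(x_6) = 0.307692, coefficient = 2
x_7 = 1.7500, f(x_7) = 0.246154, coefficient = 2
x_8 = 2.0000, f(x_8) = 0.200000, coefficient = 1

I ≈ (0.250000/2) × 8.850533 = 1.106317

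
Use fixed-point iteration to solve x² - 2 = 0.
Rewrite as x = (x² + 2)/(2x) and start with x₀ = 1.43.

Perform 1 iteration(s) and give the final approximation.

Equation: x² - 2 = 0
Fixed-point form: x = (x² + 2)/(2x)
x₀ = 1.43

x_1 = g(1.430000) = 1.414301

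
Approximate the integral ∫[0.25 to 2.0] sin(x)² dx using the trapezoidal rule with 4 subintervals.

f(x) = sin(x)²
a = 0.25, b = 2.0, n = 4
h = (b - a)/n = 0.437500

Trapezoidal rule: (h/2)[f(x₀) + 2f(x₁) + 2f(x₂) + ... + f(xₙ)]

x_0 = 0.2500, f(x_0) = 0.061209, coefficient = 1
x_1 = 0.6875, f(x_1) = 0.402726, coefficient = 2
x_2 = 1.1250, f(x_2) = 0.814087, coefficient = 2
x_3 = 1.5625, f(x_3) = 0.999931, coefficient = 2
x_4 = 2.0000, f(x_4) = 0.826822, coefficient = 1

I ≈ (0.437500/2) × 5.321519 = 1.164082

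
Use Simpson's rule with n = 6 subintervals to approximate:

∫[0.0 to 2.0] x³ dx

f(x) = x³
a = 0.0, b = 2.0, n = 6
h = (b - a)/n = 0.333333

Simpson's rule: (h/3)[f(x₀) + 4f(x₁) + 2f(x₂) + ... + f(xₙ)]

x_0 = 0.0000, f(x_0) = 0.000000, coefficient = 1
x_1 = 0.3333, f(x_1) = 0.037037, coefficient = 4
x_2 = 0.6667, f(x_2) = 0.296296, coefficient = 2
x_3 = 1.0000, f(x_3) = 1.000000, coefficient = 4
x_4 = 1.3333, f(x_4) = 2.370370, coefficient = 2
x_5 = 1.6667, f(x_5) = 4.629630, coefficient = 4
x_6 = 2.0000, f(x_6) = 8.000000, coefficient = 1

I ≈ (0.333333/3) × 36.000000 = 4.000000
Exact value: 4.000000
Error: 0.000000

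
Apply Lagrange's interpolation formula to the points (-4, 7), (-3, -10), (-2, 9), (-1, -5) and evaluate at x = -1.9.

Lagrange interpolation formula:
P(x) = Σ yᵢ × Lᵢ(x)
where Lᵢ(x) = Π_{j≠i} (x - xⱼ)/(xᵢ - xⱼ)

L_0(-1.9) = (-1.9 - (-3))/(-4 - (-3)) × (-1.9 - (-2))/(-4 - (-2)) × (-1.9 - (-1))/(-4 - (-1)) = 0.016500
L_1(-1.9) = (-1.9 - (-4))/(-3 - (-4)) × (-1.9 - (-2))/(-3 - (-2)) × (-1.9 - (-1))/(-3 - (-1)) = -0.094500
L_2(-1.9) = (-1.9 - (-4))/(-2 - (-4)) × (-1.9 - (-3))/(-2 - (-3)) × (-1.9 - (-1))/(-2 - (-1)) = 1.039500
L_3(-1.9) = (-1.9 - (-4))/(-1 - (-4)) × (-1.9 - (-3))/(-1 - (-3)) × (-1.9 - (-2))/(-1 - (-2)) = 0.038500

P(-1.9) = 7×L_0(-1.9) + (-10)×L_1(-1.9) + 9×L_2(-1.9) + (-5)×L_3(-1.9)
P(-1.9) = 10.223500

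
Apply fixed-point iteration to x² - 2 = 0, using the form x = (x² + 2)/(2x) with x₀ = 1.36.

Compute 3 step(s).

Equation: x² - 2 = 0
Fixed-point form: x = (x² + 2)/(2x)
x₀ = 1.36

x_1 = g(1.360000) = 1.415294
x_2 = g(1.415294) = 1.414214
x_3 = g(1.414214) = 1.414214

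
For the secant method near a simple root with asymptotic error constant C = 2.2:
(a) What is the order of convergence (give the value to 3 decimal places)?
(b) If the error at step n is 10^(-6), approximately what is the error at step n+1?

(a) Secant method has superlinear convergence with order φ = (1+√5)/2 ≈ 1.618.
    This means |e_{n+1}| ≈ C|e_n|^1.618.

(b) With |e_n| = 10^(-6) and C = 2.2:
    |e_{n+1}| ≈ 2.2 × (10^(-6))^1.618 = 2.2 × 10^(-9.71)

(a) ≈ 1.618 (golden ratio); (b) |e_{n+1}| ≈ 4.307e-10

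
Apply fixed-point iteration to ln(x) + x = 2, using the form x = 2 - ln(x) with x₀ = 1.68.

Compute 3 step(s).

Equation: ln(x) + x = 2
Fixed-point form: x = 2 - ln(x)
x₀ = 1.68

x_1 = g(1.680000) = 1.481206
x_2 = g(1.481206) = 1.607143
x_3 = g(1.607143) = 1.525542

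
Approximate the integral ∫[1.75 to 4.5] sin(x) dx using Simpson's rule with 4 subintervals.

f(x) = sin(x)
a = 1.75, b = 4.5, n = 4
h = (b - a)/n = 0.687500

Simpson's rule: (h/3)[f(x₀) + 4f(x₁) + 2f(x₂) + ... + f(xₙ)]

x_0 = 1.7500, f(x_0) = 0.983986, coefficient = 1
x_1 = 2.4375, f(x_1) = 0.647343, coefficient = 4
x_2 = 3.1250, f(x_2) = 0.016592, coefficient = 2
x_3 = 3.8125, f(x_3) = -0.621697, coefficient = 4
x_4 = 4.5000, f(x_4) = -0.977530, coefficient = 1

I ≈ (0.687500/3) × 0.142222 = 0.032593
Exact value: 0.032550
Error: 0.000043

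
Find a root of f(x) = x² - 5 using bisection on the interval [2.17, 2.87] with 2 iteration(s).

f(x) = x² - 5
Initial interval: [2.17, 2.87]

Iteration 1:
  c_1 = (2.170000 + 2.870000)/2 = 2.520000
  f(c_1) = f(2.520000) = 1.350400
  f(a) × f(c) < 0, new interval: [2.170000, 2.520000]
Iteration 2:
  c_2 = (2.170000 + 2.520000)/2 = 2.345000
  f(c_2) = f(2.345000) = 0.499025
  f(a) × f(c) < 0, new interval: [2.170000, 2.345000]

After 2 iteration(s), the approximation is c_2 = 2.345000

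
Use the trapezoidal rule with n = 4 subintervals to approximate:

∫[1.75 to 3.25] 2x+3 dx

f(x) = 2x+3
a = 1.75, b = 3.25, n = 4
h = (b - a)/n = 0.375000

Trapezoidal rule: (h/2)[f(x₀) + 2f(x₁) + 2f(x₂) + ... + f(xₙ)]

x_0 = 1.7500, f(x_0) = 6.500000, coefficient = 1
x_1 = 2.1250, f(x_1) = 7.250000, coefficient = 2
x_2 = 2.5000, f(x_2) = 8.000000, coefficient = 2
x_3 = 2.8750, f(x_3) = 8.750000, coefficient = 2
x_4 = 3.2500, f(x_4) = 9.500000, coefficient = 1

I ≈ (0.375000/2) × 64.000000 = 12.000000
Exact value: 12.000000
Error: 0.000000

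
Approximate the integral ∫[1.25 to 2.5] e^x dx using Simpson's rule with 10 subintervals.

f(x) = e^x
a = 1.25, b = 2.5, n = 10
h = (b - a)/n = 0.125000

Simpson's rule: (h/3)[f(x₀) + 4f(x₁) + 2f(x₂) + ... + f(xₙ)]

x_0 = 1.2500, f(x_0) = 3.490343, coefficient = 1
x_1 = 1.3750, f(x_1) = 3.955077, coefficient = 4
x_2 = 1.5000, f(x_2) = 4.481689, coefficient = 2
x_3 = 1.6250, f(x_3) = 5.078419, coefficient = 4
x_4 = 1.7500, f(x_4) = 5.754603, coefficient = 2
x_5 = 1.8750, f(x_5) = 6.520819, coefficient = 4
x_6 = 2.0000, f(x_6) = 7.389056, coefficient = 2
x_7 = 2.1250, f(x_7) = 8.372897, coefficient = 4
x_8 = 2.2500, f(x_8) = 9.487736, coefficient = 2
x_9 = 2.3750, f(x_9) = 10.751013, coefficient = 4
x_10 = 2.5000, f(x_10) = 12.182494, coefficient = 1

I ≈ (0.125000/3) × 208.611906 = 8.692163
Exact value: 8.692151
Error: 0.000012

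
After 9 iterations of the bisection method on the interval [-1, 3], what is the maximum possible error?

Bisection error bound: |error| ≤ (b-a)/2^n
|error| ≤ (3 - (-1))/2^9 = 4/2^9
|error| ≤ 0.0078125000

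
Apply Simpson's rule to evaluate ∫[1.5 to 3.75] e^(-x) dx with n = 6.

f(x) = e^(-x)
a = 1.5, b = 3.75, n = 6
h = (b - a)/n = 0.375000

Simpson's rule: (h/3)[f(x₀) + 4f(x₁) + 2f(x₂) + ... + f(xₙ)]

x_0 = 1.5000, f(x_0) = 0.223130, coefficient = 1
x_1 = 1.8750, f(x_1) = 0.153355, coefficient = 4
x_2 = 2.2500, f(x_2) = 0.105399, coefficient = 2
x_3 = 2.6250, f(x_3) = 0.072440, coefficient = 4
x_4 = 3.0000, f(x_4) = 0.049787, coefficient = 2
x_5 = 3.3750, f(x_5) = 0.034218, coefficient = 4
x_6 = 3.7500, f(x_6) = 0.023518, coefficient = 1

I ≈ (0.375000/3) × 1.597072 = 0.199634
Exact value: 0.199612
Error: 0.000022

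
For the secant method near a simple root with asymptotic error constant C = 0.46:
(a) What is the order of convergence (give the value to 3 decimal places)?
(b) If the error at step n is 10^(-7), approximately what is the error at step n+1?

(a) Secant method has superlinear convergence with order φ = (1+√5)/2 ≈ 1.618.
    This means |e_{n+1}| ≈ C|e_n|^1.618.

(b) With |e_n| = 10^(-7) and C = 0.46:
    |e_{n+1}| ≈ 0.46 × (10^(-7))^1.618 = 0.46 × 10^(-11.33)

(a) ≈ 1.618 (golden ratio); (b) |e_{n+1}| ≈ 2.170e-12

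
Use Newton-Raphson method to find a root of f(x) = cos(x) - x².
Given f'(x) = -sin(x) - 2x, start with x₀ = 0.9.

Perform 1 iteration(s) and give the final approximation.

f(x) = cos(x) - x²
f'(x) = -sin(x) - 2x
x₀ = 0.9

Newton-Raphson formula: x_{n+1} = x_n - f(x_n)/f'(x_n)

Iteration 1:
  f(0.900000) = -0.188390
  f'(0.900000) = -2.583327
  x_1 = 0.900000 - (-0.188390)/(-2.583327) = 0.827075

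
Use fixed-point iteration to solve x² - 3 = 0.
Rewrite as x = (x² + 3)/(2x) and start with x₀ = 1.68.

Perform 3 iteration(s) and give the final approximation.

Equation: x² - 3 = 0
Fixed-point form: x = (x² + 3)/(2x)
x₀ = 1.68

x_1 = g(1.680000) = 1.732857
x_2 = g(1.732857) = 1.732051
x_3 = g(1.732051) = 1.732051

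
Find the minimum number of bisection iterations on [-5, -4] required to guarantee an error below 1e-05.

We need (b-a)/2^n ≤ 1e-05
(-4 - (-5))/2^n ≤ 1e-05
1/2^n ≤ 1e-05
2^n ≥ 100000
n ≥ log₂(100000) = 16.61
n ≥ 17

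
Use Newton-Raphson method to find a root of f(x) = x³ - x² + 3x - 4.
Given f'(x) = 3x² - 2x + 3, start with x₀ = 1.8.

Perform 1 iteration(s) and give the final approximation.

f(x) = x³ - x² + 3x - 4
f'(x) = 3x² - 2x + 3
x₀ = 1.8

Newton-Raphson formula: x_{n+1} = x_n - f(x_n)/f'(x_n)

Iteration 1:
  f(1.800000) = 3.992000
  f'(1.800000) = 9.120000
  x_1 = 1.800000 - 3.992000/9.120000 = 1.362281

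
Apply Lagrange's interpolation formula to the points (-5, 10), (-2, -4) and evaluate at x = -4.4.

Lagrange interpolation formula:
P(x) = Σ yᵢ × Lᵢ(x)
where Lᵢ(x) = Π_{j≠i} (x - xⱼ)/(xᵢ - xⱼ)

L_0(-4.4) = (-4.4 - (-2))/(-5 - (-2)) = 0.800000
L_1(-4.4) = (-4.4 - (-5))/(-2 - (-5)) = 0.200000

P(-4.4) = 10×L_0(-4.4) + (-4)×L_1(-4.4)
P(-4.4) = 7.200000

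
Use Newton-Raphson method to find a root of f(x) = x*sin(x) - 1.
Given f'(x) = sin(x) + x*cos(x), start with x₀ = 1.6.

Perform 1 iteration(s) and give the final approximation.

f(x) = x*sin(x) - 1
f'(x) = sin(x) + x*cos(x)
x₀ = 1.6

Newton-Raphson formula: x_{n+1} = x_n - f(x_n)/f'(x_n)

Iteration 1:
  f(1.600000) = 0.599318
  f'(1.600000) = 0.952854
  x_1 = 1.600000 - 0.599318/0.952854 = 0.971029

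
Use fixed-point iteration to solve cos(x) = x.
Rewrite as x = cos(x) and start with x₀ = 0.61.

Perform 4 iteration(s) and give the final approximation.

Equation: cos(x) = x
Fixed-point form: x = cos(x)
x₀ = 0.61

x_1 = g(0.610000) = 0.819648
x_2 = g(0.819648) = 0.682479
x_3 = g(0.682479) = 0.776012
x_4 = g(0.776012) = 0.713713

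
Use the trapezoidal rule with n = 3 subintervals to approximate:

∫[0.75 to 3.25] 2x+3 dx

f(x) = 2x+3
a = 0.75, b = 3.25, n = 3
h = (b - a)/n = 0.833333

Trapezoidal rule: (h/2)[f(x₀) + 2f(x₁) + 2f(x₂) + ... + f(xₙ)]

x_0 = 0.7500, f(x_0) = 4.500000, coefficient = 1
x_1 = 1.5833, f(x_1) = 6.166667, coefficient = 2
x_2 = 2.4167, f(x_2) = 7.833333, coefficient = 2
x_3 = 3.2500, f(x_3) = 9.500000, coefficient = 1

I ≈ (0.833333/2) × 42.000000 = 17.500000
Exact value: 17.500000
Error: 0.000000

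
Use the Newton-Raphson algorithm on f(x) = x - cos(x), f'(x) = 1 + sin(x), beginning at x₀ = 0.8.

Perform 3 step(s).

f(x) = x - cos(x)
f'(x) = 1 + sin(x)
x₀ = 0.8

Newton-Raphson formula: x_{n+1} = x_n - f(x_n)/f'(x_n)

Iteration 1:
  f(0.800000) = 0.103293
  f'(0.800000) = 1.717356
  x_1 = 0.800000 - 0.103293/1.717356 = 0.739853
Iteration 2:
  f(0.739853) = 0.001286
  f'(0.739853) = 1.674180
  x_2 = 0.739853 - 0.001286/1.674180 = 0.739085
Iteration 3:
  f(0.739085) = 0.000000
  f'(0.739085) = 1.673612
  x_3 = 0.739085 - 0.000000/1.673612 = 0.739085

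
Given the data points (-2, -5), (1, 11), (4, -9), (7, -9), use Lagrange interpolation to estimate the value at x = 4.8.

Lagrange interpolation formula:
P(x) = Σ yᵢ × Lᵢ(x)
where Lᵢ(x) = Π_{j≠i} (x - xⱼ)/(xᵢ - xⱼ)

L_0(4.8) = (4.8 - 1)/(-2 - 1) × (4.8 - 4)/(-2 - 4) × (4.8 - 7)/(-2 - 7) = 0.041284
L_1(4.8) = (4.8 - (-2))/(1 - (-2)) × (4.8 - 4)/(1 - 4) × (4.8 - 7)/(1 - 7) = -0.221630
L_2(4.8) = (4.8 - (-2))/(4 - (-2)) × (4.8 - 1)/(4 - 1) × (4.8 - 7)/(4 - 7) = 1.052741
L_3(4.8) = (4.8 - (-2))/(7 - (-2)) × (4.8 - 1)/(7 - 1) × (4.8 - 4)/(7 - 4) = 0.127605

P(4.8) = (-5)×L_0(4.8) + 11×L_1(4.8) + (-9)×L_2(4.8) + (-9)×L_3(4.8)
P(4.8) = -13.267457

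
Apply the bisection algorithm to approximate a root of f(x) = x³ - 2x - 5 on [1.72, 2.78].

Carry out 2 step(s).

f(x) = x³ - 2x - 5
Initial interval: [1.72, 2.78]

Iteration 1:
  c_1 = (1.720000 + 2.780000)/2 = 2.250000
  f(c_1) = f(2.250000) = 1.890625
  f(a) × f(c) < 0, new interval: [1.720000, 2.250000]
Iteration 2:
  c_2 = (1.720000 + 2.250000)/2 = 1.985000
  f(c_2) = f(1.985000) = -1.148653
  f(a) × f(c) ≥ 0, new interval: [1.985000, 2.250000]

After 2 iteration(s), the approximation is c_2 = 1.985000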